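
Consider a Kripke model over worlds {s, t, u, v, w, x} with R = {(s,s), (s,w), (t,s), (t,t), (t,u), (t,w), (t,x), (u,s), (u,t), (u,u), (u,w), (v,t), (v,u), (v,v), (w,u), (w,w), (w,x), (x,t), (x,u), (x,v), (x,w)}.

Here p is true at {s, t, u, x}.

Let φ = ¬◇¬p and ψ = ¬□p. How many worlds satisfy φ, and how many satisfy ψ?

For ¬◇¬p:
s: ◇¬p is T. ✗
t: ◇¬p is T. ✗
u: ◇¬p is T. ✗
v: ◇¬p is T. ✗
w: ◇¬p is T. ✗
x: ◇¬p is T. ✗
— 0 worlds.
For ¬□p:
s: □p is F. ✓
t: □p is F. ✓
u: □p is F. ✓
v: □p is F. ✓
w: □p is F. ✓
x: □p is F. ✓
— 6 worlds.

0 and 6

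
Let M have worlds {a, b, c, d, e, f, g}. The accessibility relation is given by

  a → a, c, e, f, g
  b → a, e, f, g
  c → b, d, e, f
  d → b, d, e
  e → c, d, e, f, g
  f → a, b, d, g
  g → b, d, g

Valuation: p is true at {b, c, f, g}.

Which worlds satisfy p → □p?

{a, d, e}

a: p is F, □p is F. ✓
b: p is T, □p is F. ✗
c: p is T, □p is F. ✗
d: p is F, □p is F. ✓
e: p is F, □p is F. ✓
f: p is T, □p is F. ✗
g: p is T, □p is F. ✗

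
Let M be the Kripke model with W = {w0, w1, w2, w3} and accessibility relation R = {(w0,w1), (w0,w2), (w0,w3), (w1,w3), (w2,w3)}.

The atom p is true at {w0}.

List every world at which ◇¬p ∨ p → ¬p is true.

w0: ◇¬p ∨ p is T, ¬p is F. ✗
w1: ◇¬p ∨ p is T, ¬p is T. ✓
w2: ◇¬p ∨ p is T, ¬p is T. ✓
w3: ◇¬p ∨ p is F, ¬p is T. ✓

{w1, w2, w3}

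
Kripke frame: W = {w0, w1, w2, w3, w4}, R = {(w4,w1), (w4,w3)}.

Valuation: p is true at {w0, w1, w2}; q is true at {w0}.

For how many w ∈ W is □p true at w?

4

w0: no successors, so □p holds vacuously. ✓
w1: no successors, so □p holds vacuously. ✓
w2: no successors, so □p holds vacuously. ✓
w3: no successors, so □p holds vacuously. ✓
w4: successors {w1, w3}; p there: w1:T, w3:F. ✗
Satisfying worlds: {w0, w1, w2, w3}.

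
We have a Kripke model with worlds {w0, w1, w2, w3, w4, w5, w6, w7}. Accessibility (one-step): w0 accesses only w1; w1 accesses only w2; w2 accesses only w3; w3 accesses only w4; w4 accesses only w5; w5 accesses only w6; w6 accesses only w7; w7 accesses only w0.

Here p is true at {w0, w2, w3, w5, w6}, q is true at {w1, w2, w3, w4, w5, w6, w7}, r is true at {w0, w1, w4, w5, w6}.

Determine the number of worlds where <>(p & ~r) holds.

2

w0: successors {w1}; p & ~r there: w1:F. ✗
w1: successors {w2}; p & ~r there: w2:T. ✓
w2: successors {w3}; p & ~r there: w3:T. ✓
w3: successors {w4}; p & ~r there: w4:F. ✗
w4: successors {w5}; p & ~r there: w5:F. ✗
w5: successors {w6}; p & ~r there: w6:F. ✗
w6: successors {w7}; p & ~r there: w7:F. ✗
w7: successors {w0}; p & ~r there: w0:F. ✗
Satisfying worlds: {w1, w2}.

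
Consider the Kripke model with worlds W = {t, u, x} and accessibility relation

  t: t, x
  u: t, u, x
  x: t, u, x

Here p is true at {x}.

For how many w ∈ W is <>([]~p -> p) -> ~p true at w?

t: <>([]~p -> p) is T, ~p is T. ✓
u: <>([]~p -> p) is T, ~p is T. ✓
x: <>([]~p -> p) is T, ~p is F. ✗
Satisfying worlds: {t, u}.

2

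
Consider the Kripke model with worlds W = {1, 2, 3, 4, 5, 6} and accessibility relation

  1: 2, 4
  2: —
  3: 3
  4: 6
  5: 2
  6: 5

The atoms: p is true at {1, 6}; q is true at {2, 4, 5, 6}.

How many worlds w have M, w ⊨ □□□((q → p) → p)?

5

1: successors {2, 4}; □□((q → p) → p) there: 2:T, 4:T. ✓
2: no successors, so □□□((q → p) → p) holds vacuously. ✓
3: successors {3}; □□((q → p) → p) there: 3:F. ✗
4: successors {6}; □□((q → p) → p) there: 6:T. ✓
5: successors {2}; □□((q → p) → p) there: 2:T. ✓
6: successors {5}; □□((q → p) → p) there: 5:T. ✓
Satisfying worlds: {1, 2, 4, 5, 6}.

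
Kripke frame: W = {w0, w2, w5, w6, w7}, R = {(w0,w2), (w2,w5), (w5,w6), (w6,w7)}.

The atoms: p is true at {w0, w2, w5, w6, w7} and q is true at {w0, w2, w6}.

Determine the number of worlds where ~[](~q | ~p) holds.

2

w0: [](~q | ~p) is F. ✓
w2: [](~q | ~p) is T. ✗
w5: [](~q | ~p) is F. ✓
w6: [](~q | ~p) is T. ✗
w7: [](~q | ~p) is T. ✗
Satisfying worlds: {w0, w5}.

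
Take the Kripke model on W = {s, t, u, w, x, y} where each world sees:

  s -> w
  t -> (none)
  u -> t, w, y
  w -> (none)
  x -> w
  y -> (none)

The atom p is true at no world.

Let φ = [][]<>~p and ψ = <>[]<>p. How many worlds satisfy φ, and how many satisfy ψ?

For [][]<>~p:
s: successors {w}; []<>~p there: w:T. ✓
t: no successors, so [][]<>~p holds vacuously. ✓
u: successors {t, w, y}; []<>~p there: t:T, w:T, y:T. ✓
w: no successors, so [][]<>~p holds vacuously. ✓
x: successors {w}; []<>~p there: w:T. ✓
y: no successors, so [][]<>~p holds vacuously. ✓
— 6 worlds.
For <>[]<>p:
s: successors {w}; []<>p there: w:T. ✓
t: no successors, so <>[]<>p fails. ✗
u: successors {t, w, y}; []<>p there: t:T, w:T, y:T. ✓
w: no successors, so <>[]<>p fails. ✗
x: successors {w}; []<>p there: w:T. ✓
y: no successors, so <>[]<>p fails. ✗
— 3 worlds.

6 and 3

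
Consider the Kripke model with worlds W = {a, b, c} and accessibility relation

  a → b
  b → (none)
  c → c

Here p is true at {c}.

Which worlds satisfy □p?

a: successors {b}; p there: b:F. ✗
b: no successors, so □p holds vacuously. ✓
c: successors {c}; p there: c:T. ✓

{b, c}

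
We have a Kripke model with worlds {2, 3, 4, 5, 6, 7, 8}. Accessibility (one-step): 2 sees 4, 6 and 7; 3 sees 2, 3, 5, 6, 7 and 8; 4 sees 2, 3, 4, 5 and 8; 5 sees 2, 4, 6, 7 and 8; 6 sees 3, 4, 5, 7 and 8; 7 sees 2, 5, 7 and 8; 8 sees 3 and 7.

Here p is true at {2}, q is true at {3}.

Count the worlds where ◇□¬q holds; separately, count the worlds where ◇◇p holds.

For ◇□¬q:
2: successors {4, 6, 7}; □¬q there: 4:F, 6:F, 7:T. ✓
3: successors {2, 3, 5, 6, 7, 8}; □¬q there: 2:T, 3:F, 5:T, 6:F, 7:T, 8:F. ✓
4: successors {2, 3, 4, 5, 8}; □¬q there: 2:T, 3:F, 4:F, 5:T, 8:F. ✓
5: successors {2, 4, 6, 7, 8}; □¬q there: 2:T, 4:F, 6:F, 7:T, 8:F. ✓
6: successors {3, 4, 5, 7, 8}; □¬q there: 3:F, 4:F, 5:T, 7:T, 8:F. ✓
7: successors {2, 5, 7, 8}; □¬q there: 2:T, 5:T, 7:T, 8:F. ✓
8: successors {3, 7}; □¬q there: 3:F, 7:T. ✓
— 7 worlds.
For ◇◇p:
2: successors {4, 6, 7}; ◇p there: 4:T, 6:F, 7:T. ✓
3: successors {2, 3, 5, 6, 7, 8}; ◇p there: 2:F, 3:T, 5:T, 6:F, 7:T, 8:F. ✓
4: successors {2, 3, 4, 5, 8}; ◇p there: 2:F, 3:T, 4:T, 5:T, 8:F. ✓
5: successors {2, 4, 6, 7, 8}; ◇p there: 2:F, 4:T, 6:F, 7:T, 8:F. ✓
6: successors {3, 4, 5, 7, 8}; ◇p there: 3:T, 4:T, 5:T, 7:T, 8:F. ✓
7: successors {2, 5, 7, 8}; ◇p there: 2:F, 5:T, 7:T, 8:F. ✓
8: successors {3, 7}; ◇p there: 3:T, 7:T. ✓
— 7 worlds.

7 and 7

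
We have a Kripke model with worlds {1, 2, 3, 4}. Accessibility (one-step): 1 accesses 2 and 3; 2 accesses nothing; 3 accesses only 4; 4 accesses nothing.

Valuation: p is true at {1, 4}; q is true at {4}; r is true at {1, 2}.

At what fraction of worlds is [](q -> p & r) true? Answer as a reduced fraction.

1: successors {2, 3}; q -> p & r there: 2:T, 3:T. ✓
2: no successors, so [](q -> p & r) holds vacuously. ✓
3: successors {4}; q -> p & r there: 4:F. ✗
4: no successors, so [](q -> p & r) holds vacuously. ✓
That's 3 of 4 worlds, so 3/4.

3/4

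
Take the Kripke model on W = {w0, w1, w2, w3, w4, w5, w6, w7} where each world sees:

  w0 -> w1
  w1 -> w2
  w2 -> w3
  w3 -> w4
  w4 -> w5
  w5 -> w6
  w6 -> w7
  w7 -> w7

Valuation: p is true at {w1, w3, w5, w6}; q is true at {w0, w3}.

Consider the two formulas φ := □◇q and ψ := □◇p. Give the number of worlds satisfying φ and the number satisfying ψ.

1 and 3

For □◇q:
w0: successors {w1}; ◇q there: w1:F. ✗
w1: successors {w2}; ◇q there: w2:T. ✓
w2: successors {w3}; ◇q there: w3:F. ✗
w3: successors {w4}; ◇q there: w4:F. ✗
w4: successors {w5}; ◇q there: w5:F. ✗
w5: successors {w6}; ◇q there: w6:F. ✗
w6: successors {w7}; ◇q there: w7:F. ✗
w7: successors {w7}; ◇q there: w7:F. ✗
— 1 world.
For □◇p:
w0: successors {w1}; ◇p there: w1:F. ✗
w1: successors {w2}; ◇p there: w2:T. ✓
w2: successors {w3}; ◇p there: w3:F. ✗
w3: successors {w4}; ◇p there: w4:T. ✓
w4: successors {w5}; ◇p there: w5:T. ✓
w5: successors {w6}; ◇p there: w6:F. ✗
w6: successors {w7}; ◇p there: w7:F. ✗
w7: successors {w7}; ◇p there: w7:F. ✗
— 3 worlds.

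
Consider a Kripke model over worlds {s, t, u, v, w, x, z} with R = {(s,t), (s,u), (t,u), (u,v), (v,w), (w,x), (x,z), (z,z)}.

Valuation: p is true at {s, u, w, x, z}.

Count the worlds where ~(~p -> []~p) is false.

5

s: ~p -> []~p is T. ✗
t: ~p -> []~p is F. ✓
u: ~p -> []~p is T. ✗
v: ~p -> []~p is F. ✓
w: ~p -> []~p is T. ✗
x: ~p -> []~p is T. ✗
z: ~p -> []~p is T. ✗
Satisfying worlds: {t, v}.
So ~(~p -> []~p) fails at the other 5 worlds.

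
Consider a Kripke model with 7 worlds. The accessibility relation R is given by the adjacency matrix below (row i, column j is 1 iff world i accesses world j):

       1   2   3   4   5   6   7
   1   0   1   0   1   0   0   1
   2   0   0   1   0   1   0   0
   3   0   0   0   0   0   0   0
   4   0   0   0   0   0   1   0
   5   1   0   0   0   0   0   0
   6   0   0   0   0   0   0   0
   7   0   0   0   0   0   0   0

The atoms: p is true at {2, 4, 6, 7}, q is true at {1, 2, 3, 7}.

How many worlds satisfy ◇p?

1: successors {2, 4, 7}; p there: 2:T, 4:T, 7:T. ✓
2: successors {3, 5}; p there: 3:F, 5:F. ✗
3: no successors, so ◇p fails. ✗
4: successors {6}; p there: 6:T. ✓
5: successors {1}; p there: 1:F. ✗
6: no successors, so ◇p fails. ✗
7: no successors, so ◇p fails. ✗
Satisfying worlds: {1, 4}.

2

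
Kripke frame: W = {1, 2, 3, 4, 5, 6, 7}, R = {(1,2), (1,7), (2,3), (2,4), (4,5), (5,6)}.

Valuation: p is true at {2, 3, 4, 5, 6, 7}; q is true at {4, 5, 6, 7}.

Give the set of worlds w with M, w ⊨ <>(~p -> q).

1: successors {2, 7}; ~p -> q there: 2:T, 7:T. ✓
2: successors {3, 4}; ~p -> q there: 3:T, 4:T. ✓
3: no successors, so <>(~p -> q) fails. ✗
4: successors {5}; ~p -> q there: 5:T. ✓
5: successors {6}; ~p -> q there: 6:T. ✓
6: no successors, so <>(~p -> q) fails. ✗
7: no successors, so <>(~p -> q) fails. ✗

{1, 2, 4, 5}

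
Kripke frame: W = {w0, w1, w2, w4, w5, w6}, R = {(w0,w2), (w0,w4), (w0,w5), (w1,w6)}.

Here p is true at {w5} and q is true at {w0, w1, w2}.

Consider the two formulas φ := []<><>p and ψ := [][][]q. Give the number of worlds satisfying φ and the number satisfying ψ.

For []<><>p:
w0: successors {w2, w4, w5}; <><>p there: w2:F, w4:F, w5:F. ✗
w1: successors {w6}; <><>p there: w6:F. ✗
w2: no successors, so []<><>p holds vacuously. ✓
w4: no successors, so []<><>p holds vacuously. ✓
w5: no successors, so []<><>p holds vacuously. ✓
w6: no successors, so []<><>p holds vacuously. ✓
— 4 worlds.
For [][][]q:
w0: successors {w2, w4, w5}; [][]q there: w2:T, w4:T, w5:T. ✓
w1: successors {w6}; [][]q there: w6:T. ✓
w2: no successors, so [][][]q holds vacuously. ✓
w4: no successors, so [][][]q holds vacuously. ✓
w5: no successors, so [][][]q holds vacuously. ✓
w6: no successors, so [][][]q holds vacuously. ✓
— 6 worlds.

4 and 6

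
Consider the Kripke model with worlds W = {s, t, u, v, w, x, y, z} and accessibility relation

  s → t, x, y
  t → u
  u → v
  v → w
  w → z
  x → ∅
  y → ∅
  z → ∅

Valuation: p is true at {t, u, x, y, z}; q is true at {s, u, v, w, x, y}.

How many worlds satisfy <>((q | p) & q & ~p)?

2

s: successors {t, x, y}; (q | p) & q & ~p there: t:F, x:F, y:F. ✗
t: successors {u}; (q | p) & q & ~p there: u:F. ✗
u: successors {v}; (q | p) & q & ~p there: v:T. ✓
v: successors {w}; (q | p) & q & ~p there: w:T. ✓
w: successors {z}; (q | p) & q & ~p there: z:F. ✗
x: no successors, so <>((q | p) & q & ~p) fails. ✗
y: no successors, so <>((q | p) & q & ~p) fails. ✗
z: no successors, so <>((q | p) & q & ~p) fails. ✗
Satisfying worlds: {u, v}.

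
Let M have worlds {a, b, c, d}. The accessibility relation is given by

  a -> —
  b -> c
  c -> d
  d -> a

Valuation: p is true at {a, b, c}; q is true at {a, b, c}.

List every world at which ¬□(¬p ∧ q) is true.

a: □(¬p ∧ q) is T. ✗
b: □(¬p ∧ q) is F. ✓
c: □(¬p ∧ q) is F. ✓
d: □(¬p ∧ q) is F. ✓

{b, c, d}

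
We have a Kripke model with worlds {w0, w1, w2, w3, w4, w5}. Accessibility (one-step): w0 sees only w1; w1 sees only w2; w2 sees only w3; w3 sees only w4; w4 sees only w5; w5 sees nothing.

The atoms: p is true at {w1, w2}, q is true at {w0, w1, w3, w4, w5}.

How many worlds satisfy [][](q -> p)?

w0: successors {w1}; [](q -> p) there: w1:T. ✓
w1: successors {w2}; [](q -> p) there: w2:F. ✗
w2: successors {w3}; [](q -> p) there: w3:F. ✗
w3: successors {w4}; [](q -> p) there: w4:F. ✗
w4: successors {w5}; [](q -> p) there: w5:T. ✓
w5: no successors, so [][](q -> p) holds vacuously. ✓
Satisfying worlds: {w0, w4, w5}.

3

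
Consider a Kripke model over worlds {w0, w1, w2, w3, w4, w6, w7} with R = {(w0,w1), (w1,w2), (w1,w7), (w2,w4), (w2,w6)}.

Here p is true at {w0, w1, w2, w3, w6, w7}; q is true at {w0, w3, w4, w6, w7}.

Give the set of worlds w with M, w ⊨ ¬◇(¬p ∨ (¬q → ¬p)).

w0: ◇(¬p ∨ (¬q → ¬p)) is F. ✓
w1: ◇(¬p ∨ (¬q → ¬p)) is T. ✗
w2: ◇(¬p ∨ (¬q → ¬p)) is T. ✗
w3: ◇(¬p ∨ (¬q → ¬p)) is F. ✓
w4: ◇(¬p ∨ (¬q → ¬p)) is F. ✓
w6: ◇(¬p ∨ (¬q → ¬p)) is F. ✓
w7: ◇(¬p ∨ (¬q → ¬p)) is F. ✓

{w0, w3, w4, w6, w7}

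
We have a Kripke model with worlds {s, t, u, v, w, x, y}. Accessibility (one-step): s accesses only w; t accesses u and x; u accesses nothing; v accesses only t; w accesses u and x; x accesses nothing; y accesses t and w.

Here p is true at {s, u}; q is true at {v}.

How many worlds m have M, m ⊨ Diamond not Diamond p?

s: successors {w}; not Diamond p there: w:F. ✗
t: successors {u, x}; not Diamond p there: u:T, x:T. ✓
u: no successors, so Diamond not Diamond p fails. ✗
v: successors {t}; not Diamond p there: t:F. ✗
w: successors {u, x}; not Diamond p there: u:T, x:T. ✓
x: no successors, so Diamond not Diamond p fails. ✗
y: successors {t, w}; not Diamond p there: t:F, w:F. ✗
Satisfying worlds: {t, w}.

2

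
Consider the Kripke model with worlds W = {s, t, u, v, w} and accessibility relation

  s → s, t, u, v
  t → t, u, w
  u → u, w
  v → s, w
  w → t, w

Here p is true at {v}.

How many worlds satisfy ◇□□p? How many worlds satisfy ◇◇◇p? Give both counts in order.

0 and 2

For ◇□□p:
s: successors {s, t, u, v}; □□p there: s:F, t:F, u:F, v:F. ✗
t: successors {t, u, w}; □□p there: t:F, u:F, w:F. ✗
u: successors {u, w}; □□p there: u:F, w:F. ✗
v: successors {s, w}; □□p there: s:F, w:F. ✗
w: successors {t, w}; □□p there: t:F, w:F. ✗
— 0 worlds.
For ◇◇◇p:
s: successors {s, t, u, v}; ◇◇p there: s:T, t:F, u:F, v:T. ✓
t: successors {t, u, w}; ◇◇p there: t:F, u:F, w:F. ✗
u: successors {u, w}; ◇◇p there: u:F, w:F. ✗
v: successors {s, w}; ◇◇p there: s:T, w:F. ✓
w: successors {t, w}; ◇◇p there: t:F, w:F. ✗
— 2 worlds.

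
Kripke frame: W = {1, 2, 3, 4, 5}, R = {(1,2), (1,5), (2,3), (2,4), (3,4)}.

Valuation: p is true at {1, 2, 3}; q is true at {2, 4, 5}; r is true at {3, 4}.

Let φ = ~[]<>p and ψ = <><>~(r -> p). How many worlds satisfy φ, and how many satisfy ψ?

3 and 2

For ~[]<>p:
1: []<>p is F. ✓
2: []<>p is F. ✓
3: []<>p is F. ✓
4: []<>p is T. ✗
5: []<>p is T. ✗
— 3 worlds.
For <><>~(r -> p):
1: successors {2, 5}; <>~(r -> p) there: 2:T, 5:F. ✓
2: successors {3, 4}; <>~(r -> p) there: 3:T, 4:F. ✓
3: successors {4}; <>~(r -> p) there: 4:F. ✗
4: no successors, so <><>~(r -> p) fails. ✗
5: no successors, so <><>~(r -> p) fails. ✗
— 2 worlds.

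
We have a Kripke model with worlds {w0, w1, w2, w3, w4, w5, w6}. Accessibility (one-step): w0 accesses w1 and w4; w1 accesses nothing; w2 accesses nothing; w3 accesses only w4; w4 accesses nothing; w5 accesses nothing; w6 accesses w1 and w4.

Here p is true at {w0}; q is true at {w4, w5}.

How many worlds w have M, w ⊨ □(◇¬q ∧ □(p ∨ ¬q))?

4

w0: successors {w1, w4}; ◇¬q ∧ □(p ∨ ¬q) there: w1:F, w4:F. ✗
w1: no successors, so □(◇¬q ∧ □(p ∨ ¬q)) holds vacuously. ✓
w2: no successors, so □(◇¬q ∧ □(p ∨ ¬q)) holds vacuously. ✓
w3: successors {w4}; ◇¬q ∧ □(p ∨ ¬q) there: w4:F. ✗
w4: no successors, so □(◇¬q ∧ □(p ∨ ¬q)) holds vacuously. ✓
w5: no successors, so □(◇¬q ∧ □(p ∨ ¬q)) holds vacuously. ✓
w6: successors {w1, w4}; ◇¬q ∧ □(p ∨ ¬q) there: w1:F, w4:F. ✗
Satisfying worlds: {w1, w2, w4, w5}.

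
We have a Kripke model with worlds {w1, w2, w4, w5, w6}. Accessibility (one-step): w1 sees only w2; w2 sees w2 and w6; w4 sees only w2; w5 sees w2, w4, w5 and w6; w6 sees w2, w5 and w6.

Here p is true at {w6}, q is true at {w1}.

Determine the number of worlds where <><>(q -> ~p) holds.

w1: successors {w2}; <>(q -> ~p) there: w2:T. ✓
w2: successors {w2, w6}; <>(q -> ~p) there: w2:T, w6:T. ✓
w4: successors {w2}; <>(q -> ~p) there: w2:T. ✓
w5: successors {w2, w4, w5, w6}; <>(q -> ~p) there: w2:T, w4:T, w5:T, w6:T. ✓
w6: successors {w2, w5, w6}; <>(q -> ~p) there: w2:T, w5:T, w6:T. ✓
Satisfying worlds: {w1, w2, w4, w5, w6}.

5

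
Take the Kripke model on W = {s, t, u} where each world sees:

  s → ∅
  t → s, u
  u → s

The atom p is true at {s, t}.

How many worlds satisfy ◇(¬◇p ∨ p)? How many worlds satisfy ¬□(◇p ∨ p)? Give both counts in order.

2 and 0

For ◇(¬◇p ∨ p):
s: no successors, so ◇(¬◇p ∨ p) fails. ✗
t: successors {s, u}; ¬◇p ∨ p there: s:T, u:F. ✓
u: successors {s}; ¬◇p ∨ p there: s:T. ✓
— 2 worlds.
For ¬□(◇p ∨ p):
s: □(◇p ∨ p) is T. ✗
t: □(◇p ∨ p) is T. ✗
u: □(◇p ∨ p) is T. ✗
— 0 worlds.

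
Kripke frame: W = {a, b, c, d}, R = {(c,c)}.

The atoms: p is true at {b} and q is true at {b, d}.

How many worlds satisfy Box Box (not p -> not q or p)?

a: no successors, so Box Box (not p -> not q or p) holds vacuously. ✓
b: no successors, so Box Box (not p -> not q or p) holds vacuously. ✓
c: successors {c}; Box (not p -> not q or p) there: c:T. ✓
d: no successors, so Box Box (not p -> not q or p) holds vacuously. ✓
Satisfying worlds: {a, b, c, d}.

4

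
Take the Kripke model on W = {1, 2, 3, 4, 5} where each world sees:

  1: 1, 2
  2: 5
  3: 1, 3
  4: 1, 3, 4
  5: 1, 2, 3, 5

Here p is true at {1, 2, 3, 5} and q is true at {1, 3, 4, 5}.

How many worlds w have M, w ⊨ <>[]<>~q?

1: successors {1, 2}; []<>~q there: 1:F, 2:T. ✓
2: successors {5}; []<>~q there: 5:F. ✗
3: successors {1, 3}; []<>~q there: 1:F, 3:F. ✗
4: successors {1, 3, 4}; []<>~q there: 1:F, 3:F, 4:F. ✗
5: successors {1, 2, 3, 5}; []<>~q there: 1:F, 2:T, 3:F, 5:F. ✓
Satisfying worlds: {1, 5}.

2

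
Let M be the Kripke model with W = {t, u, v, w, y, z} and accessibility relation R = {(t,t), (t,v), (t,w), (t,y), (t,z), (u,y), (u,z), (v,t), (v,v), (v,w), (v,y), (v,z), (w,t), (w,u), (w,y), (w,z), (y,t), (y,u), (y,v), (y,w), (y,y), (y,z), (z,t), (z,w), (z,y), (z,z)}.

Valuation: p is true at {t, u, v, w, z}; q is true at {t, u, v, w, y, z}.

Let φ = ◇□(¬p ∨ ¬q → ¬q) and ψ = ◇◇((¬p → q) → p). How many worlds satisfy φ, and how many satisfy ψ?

For ◇□(¬p ∨ ¬q → ¬q):
t: successors {t, v, w, y, z}; □(¬p ∨ ¬q → ¬q) there: t:F, v:F, w:F, y:F, z:F. ✗
u: successors {y, z}; □(¬p ∨ ¬q → ¬q) there: y:F, z:F. ✗
v: successors {t, v, w, y, z}; □(¬p ∨ ¬q → ¬q) there: t:F, v:F, w:F, y:F, z:F. ✗
w: successors {t, u, y, z}; □(¬p ∨ ¬q → ¬q) there: t:F, u:F, y:F, z:F. ✗
y: successors {t, u, v, w, y, z}; □(¬p ∨ ¬q → ¬q) there: t:F, u:F, v:F, w:F, y:F, z:F. ✗
z: successors {t, w, y, z}; □(¬p ∨ ¬q → ¬q) there: t:F, w:F, y:F, z:F. ✗
— 0 worlds.
For ◇◇((¬p → q) → p):
t: successors {t, v, w, y, z}; ◇((¬p → q) → p) there: t:T, v:T, w:T, y:T, z:T. ✓
u: successors {y, z}; ◇((¬p → q) → p) there: y:T, z:T. ✓
v: successors {t, v, w, y, z}; ◇((¬p → q) → p) there: t:T, v:T, w:T, y:T, z:T. ✓
w: successors {t, u, y, z}; ◇((¬p → q) → p) there: t:T, u:T, y:T, z:T. ✓
y: successors {t, u, v, w, y, z}; ◇((¬p → q) → p) there: t:T, u:T, v:T, w:T, y:T, z:T. ✓
z: successors {t, w, y, z}; ◇((¬p → q) → p) there: t:T, w:T, y:T, z:T. ✓
— 6 worlds.

0 and 6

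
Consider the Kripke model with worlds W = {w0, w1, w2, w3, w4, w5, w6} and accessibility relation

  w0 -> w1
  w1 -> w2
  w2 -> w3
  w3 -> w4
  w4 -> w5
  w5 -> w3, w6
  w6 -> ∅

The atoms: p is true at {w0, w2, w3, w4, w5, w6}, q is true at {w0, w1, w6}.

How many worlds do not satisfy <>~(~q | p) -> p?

w0: <>~(~q | p) is T, p is T. ✓
w1: <>~(~q | p) is F, p is F. ✓
w2: <>~(~q | p) is F, p is T. ✓
w3: <>~(~q | p) is F, p is T. ✓
w4: <>~(~q | p) is F, p is T. ✓
w5: <>~(~q | p) is F, p is T. ✓
w6: <>~(~q | p) is F, p is T. ✓
Satisfying worlds: {w0, w1, w2, w3, w4, w5, w6}.
So <>~(~q | p) -> p fails at the other 0 worlds.

0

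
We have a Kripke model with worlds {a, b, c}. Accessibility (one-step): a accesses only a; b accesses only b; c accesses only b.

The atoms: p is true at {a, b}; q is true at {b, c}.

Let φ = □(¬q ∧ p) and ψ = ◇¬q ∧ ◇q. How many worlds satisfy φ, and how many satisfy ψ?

For □(¬q ∧ p):
a: successors {a}; ¬q ∧ p there: a:T. ✓
b: successors {b}; ¬q ∧ p there: b:F. ✗
c: successors {b}; ¬q ∧ p there: b:F. ✗
— 1 world.
For ◇¬q ∧ ◇q:
a: ◇¬q is T, ◇q is F. ✗
b: ◇¬q is F, ◇q is T. ✗
c: ◇¬q is F, ◇q is T. ✗
— 0 worlds.

1 and 0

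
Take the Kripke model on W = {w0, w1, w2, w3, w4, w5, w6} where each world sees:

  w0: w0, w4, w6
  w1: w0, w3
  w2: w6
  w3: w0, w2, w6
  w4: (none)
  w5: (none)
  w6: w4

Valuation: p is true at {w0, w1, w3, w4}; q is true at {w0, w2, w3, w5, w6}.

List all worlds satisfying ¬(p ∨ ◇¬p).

{w5, w6}

w0: p ∨ ◇¬p is T. ✗
w1: p ∨ ◇¬p is T. ✗
w2: p ∨ ◇¬p is T. ✗
w3: p ∨ ◇¬p is T. ✗
w4: p ∨ ◇¬p is T. ✗
w5: p ∨ ◇¬p is F. ✓
w6: p ∨ ◇¬p is F. ✓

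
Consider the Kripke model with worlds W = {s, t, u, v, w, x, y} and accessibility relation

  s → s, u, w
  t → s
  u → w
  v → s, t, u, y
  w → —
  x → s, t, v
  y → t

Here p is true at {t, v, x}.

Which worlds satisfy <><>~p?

{s, t, v, x, y}

s: successors {s, u, w}; <>~p there: s:T, u:T, w:F. ✓
t: successors {s}; <>~p there: s:T. ✓
u: successors {w}; <>~p there: w:F. ✗
v: successors {s, t, u, y}; <>~p there: s:T, t:T, u:T, y:F. ✓
w: no successors, so <><>~p fails. ✗
x: successors {s, t, v}; <>~p there: s:T, t:T, v:T. ✓
y: successors {t}; <>~p there: t:T. ✓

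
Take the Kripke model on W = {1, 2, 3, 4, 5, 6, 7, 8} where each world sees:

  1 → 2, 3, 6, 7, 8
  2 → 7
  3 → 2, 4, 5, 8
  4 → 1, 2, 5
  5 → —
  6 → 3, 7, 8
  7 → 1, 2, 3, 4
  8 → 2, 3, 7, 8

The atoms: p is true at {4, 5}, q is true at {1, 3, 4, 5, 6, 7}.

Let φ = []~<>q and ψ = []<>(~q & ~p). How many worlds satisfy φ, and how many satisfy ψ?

For []~<>q:
1: successors {2, 3, 6, 7, 8}; ~<>q there: 2:F, 3:F, 6:F, 7:F, 8:F. ✗
2: successors {7}; ~<>q there: 7:F. ✗
3: successors {2, 4, 5, 8}; ~<>q there: 2:F, 4:F, 5:T, 8:F. ✗
4: successors {1, 2, 5}; ~<>q there: 1:F, 2:F, 5:T. ✗
5: no successors, so []~<>q holds vacuously. ✓
6: successors {3, 7, 8}; ~<>q there: 3:F, 7:F, 8:F. ✗
7: successors {1, 2, 3, 4}; ~<>q there: 1:F, 2:F, 3:F, 4:F. ✗
8: successors {2, 3, 7, 8}; ~<>q there: 2:F, 3:F, 7:F, 8:F. ✗
— 1 world.
For []<>(~q & ~p):
1: successors {2, 3, 6, 7, 8}; <>(~q & ~p) there: 2:F, 3:T, 6:T, 7:T, 8:T. ✗
2: successors {7}; <>(~q & ~p) there: 7:T. ✓
3: successors {2, 4, 5, 8}; <>(~q & ~p) there: 2:F, 4:T, 5:F, 8:T. ✗
4: successors {1, 2, 5}; <>(~q & ~p) there: 1:T, 2:F, 5:F. ✗
5: no successors, so []<>(~q & ~p) holds vacuously. ✓
6: successors {3, 7, 8}; <>(~q & ~p) there: 3:T, 7:T, 8:T. ✓
7: successors {1, 2, 3, 4}; <>(~q & ~p) there: 1:T, 2:F, 3:T, 4:T. ✗
8: successors {2, 3, 7, 8}; <>(~q & ~p) there: 2:F, 3:T, 7:T, 8:T. ✗
— 3 worlds.

1 and 3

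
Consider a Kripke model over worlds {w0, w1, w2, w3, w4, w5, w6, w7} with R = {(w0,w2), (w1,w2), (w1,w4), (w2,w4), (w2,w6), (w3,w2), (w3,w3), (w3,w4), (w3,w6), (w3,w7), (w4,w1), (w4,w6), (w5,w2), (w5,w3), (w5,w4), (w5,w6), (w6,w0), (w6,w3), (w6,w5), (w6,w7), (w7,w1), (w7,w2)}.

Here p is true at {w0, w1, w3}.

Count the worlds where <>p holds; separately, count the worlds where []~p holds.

5 and 3

For <>p:
w0: successors {w2}; p there: w2:F. ✗
w1: successors {w2, w4}; p there: w2:F, w4:F. ✗
w2: successors {w4, w6}; p there: w4:F, w6:F. ✗
w3: successors {w2, w3, w4, w6, w7}; p there: w2:F, w3:T, w4:F, w6:F, w7:F. ✓
w4: successors {w1, w6}; p there: w1:T, w6:F. ✓
w5: successors {w2, w3, w4, w6}; p there: w2:F, w3:T, w4:F, w6:F. ✓
w6: successors {w0, w3, w5, w7}; p there: w0:T, w3:T, w5:F, w7:F. ✓
w7: successors {w1, w2}; p there: w1:T, w2:F. ✓
— 5 worlds.
For []~p:
w0: successors {w2}; ~p there: w2:T. ✓
w1: successors {w2, w4}; ~p there: w2:T, w4:T. ✓
w2: successors {w4, w6}; ~p there: w4:T, w6:T. ✓
w3: successors {w2, w3, w4, w6, w7}; ~p there: w2:T, w3:F, w4:T, w6:T, w7:T. ✗
w4: successors {w1, w6}; ~p there: w1:F, w6:T. ✗
w5: successors {w2, w3, w4, w6}; ~p there: w2:T, w3:F, w4:T, w6:T. ✗
w6: successors {w0, w3, w5, w7}; ~p there: w0:F, w3:F, w5:T, w7:T. ✗
w7: successors {w1, w2}; ~p there: w1:F, w2:T. ✗
— 3 worlds.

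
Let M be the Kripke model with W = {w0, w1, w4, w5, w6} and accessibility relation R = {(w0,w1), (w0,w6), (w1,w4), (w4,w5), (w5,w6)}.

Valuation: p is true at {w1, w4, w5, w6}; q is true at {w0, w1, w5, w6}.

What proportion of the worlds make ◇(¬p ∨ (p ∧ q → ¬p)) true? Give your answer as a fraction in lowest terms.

w0: successors {w1, w6}; ¬p ∨ (p ∧ q → ¬p) there: w1:F, w6:F. ✗
w1: successors {w4}; ¬p ∨ (p ∧ q → ¬p) there: w4:T. ✓
w4: successors {w5}; ¬p ∨ (p ∧ q → ¬p) there: w5:F. ✗
w5: successors {w6}; ¬p ∨ (p ∧ q → ¬p) there: w6:F. ✗
w6: no successors, so ◇(¬p ∨ (p ∧ q → ¬p)) fails. ✗
That's 1 of 5 worlds, so 1/5.

1/5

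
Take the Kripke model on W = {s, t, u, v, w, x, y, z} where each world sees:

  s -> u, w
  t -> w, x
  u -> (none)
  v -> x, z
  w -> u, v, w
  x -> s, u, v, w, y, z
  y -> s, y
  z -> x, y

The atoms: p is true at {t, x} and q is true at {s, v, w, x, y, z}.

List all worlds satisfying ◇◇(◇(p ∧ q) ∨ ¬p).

s: successors {u, w}; ◇(◇(p ∧ q) ∨ ¬p) there: u:F, w:T. ✓
t: successors {w, x}; ◇(◇(p ∧ q) ∨ ¬p) there: w:T, x:T. ✓
u: no successors, so ◇◇(◇(p ∧ q) ∨ ¬p) fails. ✗
v: successors {x, z}; ◇(◇(p ∧ q) ∨ ¬p) there: x:T, z:T. ✓
w: successors {u, v, w}; ◇(◇(p ∧ q) ∨ ¬p) there: u:F, v:T, w:T. ✓
x: successors {s, u, v, w, y, z}; ◇(◇(p ∧ q) ∨ ¬p) there: s:T, u:F, v:T, w:T, y:T, z:T. ✓
y: successors {s, y}; ◇(◇(p ∧ q) ∨ ¬p) there: s:T, y:T. ✓
z: successors {x, y}; ◇(◇(p ∧ q) ∨ ¬p) there: x:T, y:T. ✓

{s, t, v, w, x, y, z}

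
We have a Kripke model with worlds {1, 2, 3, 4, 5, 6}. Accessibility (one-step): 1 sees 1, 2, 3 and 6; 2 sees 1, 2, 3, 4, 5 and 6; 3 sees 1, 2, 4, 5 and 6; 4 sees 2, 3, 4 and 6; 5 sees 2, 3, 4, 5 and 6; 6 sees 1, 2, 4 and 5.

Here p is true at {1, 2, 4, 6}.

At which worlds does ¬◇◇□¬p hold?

1: ◇◇□¬p is F. ✓
2: ◇◇□¬p is F. ✓
3: ◇◇□¬p is F. ✓
4: ◇◇□¬p is F. ✓
5: ◇◇□¬p is F. ✓
6: ◇◇□¬p is F. ✓

{1, 2, 3, 4, 5, 6}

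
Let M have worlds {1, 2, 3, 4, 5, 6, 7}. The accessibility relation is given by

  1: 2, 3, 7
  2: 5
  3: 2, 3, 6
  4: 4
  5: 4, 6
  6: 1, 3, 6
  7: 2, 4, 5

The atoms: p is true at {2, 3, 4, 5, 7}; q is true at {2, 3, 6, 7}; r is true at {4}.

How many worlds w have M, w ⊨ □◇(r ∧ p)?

2

1: successors {2, 3, 7}; ◇(r ∧ p) there: 2:F, 3:F, 7:T. ✗
2: successors {5}; ◇(r ∧ p) there: 5:T. ✓
3: successors {2, 3, 6}; ◇(r ∧ p) there: 2:F, 3:F, 6:F. ✗
4: successors {4}; ◇(r ∧ p) there: 4:T. ✓
5: successors {4, 6}; ◇(r ∧ p) there: 4:T, 6:F. ✗
6: successors {1, 3, 6}; ◇(r ∧ p) there: 1:F, 3:F, 6:F. ✗
7: successors {2, 4, 5}; ◇(r ∧ p) there: 2:F, 4:T, 5:T. ✗
Satisfying worlds: {2, 4}.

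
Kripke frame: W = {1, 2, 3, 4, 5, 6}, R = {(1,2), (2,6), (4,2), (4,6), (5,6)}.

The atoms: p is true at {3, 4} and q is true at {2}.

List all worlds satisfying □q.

1: successors {2}; q there: 2:T. ✓
2: successors {6}; q there: 6:F. ✗
3: no successors, so □q holds vacuously. ✓
4: successors {2, 6}; q there: 2:T, 6:F. ✗
5: successors {6}; q there: 6:F. ✗
6: no successors, so □q holds vacuously. ✓

{1, 3, 6}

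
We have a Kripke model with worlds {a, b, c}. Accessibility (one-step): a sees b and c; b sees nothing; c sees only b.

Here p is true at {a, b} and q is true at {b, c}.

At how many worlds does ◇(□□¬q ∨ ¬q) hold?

a: successors {b, c}; □□¬q ∨ ¬q there: b:T, c:T. ✓
b: no successors, so ◇(□□¬q ∨ ¬q) fails. ✗
c: successors {b}; □□¬q ∨ ¬q there: b:T. ✓
Satisfying worlds: {a, c}.

2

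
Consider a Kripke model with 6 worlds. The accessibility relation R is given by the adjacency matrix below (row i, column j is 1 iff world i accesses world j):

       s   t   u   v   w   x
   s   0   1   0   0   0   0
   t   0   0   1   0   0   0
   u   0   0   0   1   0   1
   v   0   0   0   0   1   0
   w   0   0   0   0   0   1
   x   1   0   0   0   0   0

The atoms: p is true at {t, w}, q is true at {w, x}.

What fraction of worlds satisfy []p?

1/3

s: successors {t}; p there: t:T. ✓
t: successors {u}; p there: u:F. ✗
u: successors {v, x}; p there: v:F, x:F. ✗
v: successors {w}; p there: w:T. ✓
w: successors {x}; p there: x:F. ✗
x: successors {s}; p there: s:F. ✗
That's 2 of 6 worlds, so 2/6 = 1/3.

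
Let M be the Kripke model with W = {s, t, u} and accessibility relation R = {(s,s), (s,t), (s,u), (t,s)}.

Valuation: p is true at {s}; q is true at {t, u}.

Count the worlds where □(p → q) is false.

2

s: successors {s, t, u}; p → q there: s:F, t:T, u:T. ✗
t: successors {s}; p → q there: s:F. ✗
u: no successors, so □(p → q) holds vacuously. ✓
Satisfying worlds: {u}.
So □(p → q) fails at the other 2 worlds.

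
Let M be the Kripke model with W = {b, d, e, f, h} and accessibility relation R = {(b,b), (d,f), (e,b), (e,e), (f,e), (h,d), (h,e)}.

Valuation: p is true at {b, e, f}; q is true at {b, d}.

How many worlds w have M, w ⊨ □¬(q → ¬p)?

1

b: successors {b}; ¬(q → ¬p) there: b:T. ✓
d: successors {f}; ¬(q → ¬p) there: f:F. ✗
e: successors {b, e}; ¬(q → ¬p) there: b:T, e:F. ✗
f: successors {e}; ¬(q → ¬p) there: e:F. ✗
h: successors {d, e}; ¬(q → ¬p) there: d:F, e:F. ✗
Satisfying worlds: {b}.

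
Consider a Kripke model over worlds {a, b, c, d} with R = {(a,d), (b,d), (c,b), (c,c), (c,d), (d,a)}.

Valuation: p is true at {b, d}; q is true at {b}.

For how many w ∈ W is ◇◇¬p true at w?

3

a: successors {d}; ◇¬p there: d:T. ✓
b: successors {d}; ◇¬p there: d:T. ✓
c: successors {b, c, d}; ◇¬p there: b:F, c:T, d:T. ✓
d: successors {a}; ◇¬p there: a:F. ✗
Satisfying worlds: {a, b, c}.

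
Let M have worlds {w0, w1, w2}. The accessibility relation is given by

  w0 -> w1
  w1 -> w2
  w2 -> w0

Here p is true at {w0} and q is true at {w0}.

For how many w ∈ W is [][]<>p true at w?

w0: successors {w1}; []<>p there: w1:T. ✓
w1: successors {w2}; []<>p there: w2:F. ✗
w2: successors {w0}; []<>p there: w0:F. ✗
Satisfying worlds: {w0}.

1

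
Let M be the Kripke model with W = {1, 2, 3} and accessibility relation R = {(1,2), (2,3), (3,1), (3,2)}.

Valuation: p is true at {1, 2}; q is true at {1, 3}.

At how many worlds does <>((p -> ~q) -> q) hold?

1: successors {2}; (p -> ~q) -> q there: 2:F. ✗
2: successors {3}; (p -> ~q) -> q there: 3:T. ✓
3: successors {1, 2}; (p -> ~q) -> q there: 1:T, 2:F. ✓
Satisfying worlds: {2, 3}.

2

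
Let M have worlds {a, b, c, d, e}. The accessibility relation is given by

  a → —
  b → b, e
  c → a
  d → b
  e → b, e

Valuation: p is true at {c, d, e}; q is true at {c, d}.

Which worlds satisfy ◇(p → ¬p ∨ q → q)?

{b, c, d, e}

a: no successors, so ◇(p → ¬p ∨ q → q) fails. ✗
b: successors {b, e}; p → ¬p ∨ q → q there: b:T, e:T. ✓
c: successors {a}; p → ¬p ∨ q → q there: a:T. ✓
d: successors {b}; p → ¬p ∨ q → q there: b:T. ✓
e: successors {b, e}; p → ¬p ∨ q → q there: b:T, e:T. ✓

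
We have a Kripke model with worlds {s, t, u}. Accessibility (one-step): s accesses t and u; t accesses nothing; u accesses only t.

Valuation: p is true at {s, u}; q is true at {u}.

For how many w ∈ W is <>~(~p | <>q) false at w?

2

s: successors {t, u}; ~(~p | <>q) there: t:F, u:T. ✓
t: no successors, so <>~(~p | <>q) fails. ✗
u: successors {t}; ~(~p | <>q) there: t:F. ✗
Satisfying worlds: {s}.
So <>~(~p | <>q) fails at the other 2 worlds.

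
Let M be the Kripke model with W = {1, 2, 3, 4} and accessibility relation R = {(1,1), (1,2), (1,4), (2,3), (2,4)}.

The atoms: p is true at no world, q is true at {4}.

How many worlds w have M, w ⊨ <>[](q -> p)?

1: successors {1, 2, 4}; [](q -> p) there: 1:F, 2:F, 4:T. ✓
2: successors {3, 4}; [](q -> p) there: 3:T, 4:T. ✓
3: no successors, so <>[](q -> p) fails. ✗
4: no successors, so <>[](q -> p) fails. ✗
Satisfying worlds: {1, 2}.

2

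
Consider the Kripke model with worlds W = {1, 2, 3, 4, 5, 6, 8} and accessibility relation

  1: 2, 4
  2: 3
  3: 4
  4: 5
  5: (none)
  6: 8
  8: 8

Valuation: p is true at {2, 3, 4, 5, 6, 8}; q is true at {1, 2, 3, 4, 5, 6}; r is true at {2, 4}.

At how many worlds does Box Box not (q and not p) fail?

1: successors {2, 4}; Box not (q and not p) there: 2:T, 4:T. ✓
2: successors {3}; Box not (q and not p) there: 3:T. ✓
3: successors {4}; Box not (q and not p) there: 4:T. ✓
4: successors {5}; Box not (q and not p) there: 5:T. ✓
5: no successors, so Box Box not (q and not p) holds vacuously. ✓
6: successors {8}; Box not (q and not p) there: 8:T. ✓
8: successors {8}; Box not (q and not p) there: 8:T. ✓
Satisfying worlds: {1, 2, 3, 4, 5, 6, 8}.
So Box Box not (q and not p) fails at the other 0 worlds.

0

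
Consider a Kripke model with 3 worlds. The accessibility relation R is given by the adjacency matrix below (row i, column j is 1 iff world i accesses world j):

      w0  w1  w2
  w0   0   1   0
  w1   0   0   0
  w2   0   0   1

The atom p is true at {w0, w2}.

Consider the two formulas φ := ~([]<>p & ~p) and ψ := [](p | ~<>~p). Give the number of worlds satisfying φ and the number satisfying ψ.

For ~([]<>p & ~p):
w0: []<>p & ~p is F. ✓
w1: []<>p & ~p is T. ✗
w2: []<>p & ~p is F. ✓
— 2 worlds.
For [](p | ~<>~p):
w0: successors {w1}; p | ~<>~p there: w1:T. ✓
w1: no successors, so [](p | ~<>~p) holds vacuously. ✓
w2: successors {w2}; p | ~<>~p there: w2:T. ✓
— 3 worlds.

2 and 3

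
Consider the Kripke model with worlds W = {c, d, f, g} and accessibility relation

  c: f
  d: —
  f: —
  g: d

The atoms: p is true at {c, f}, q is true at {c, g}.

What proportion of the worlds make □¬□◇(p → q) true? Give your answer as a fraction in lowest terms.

c: successors {f}; ¬□◇(p → q) there: f:F. ✗
d: no successors, so □¬□◇(p → q) holds vacuously. ✓
f: no successors, so □¬□◇(p → q) holds vacuously. ✓
g: successors {d}; ¬□◇(p → q) there: d:F. ✗
That's 2 of 4 worlds, so 2/4 = 1/2.

1/2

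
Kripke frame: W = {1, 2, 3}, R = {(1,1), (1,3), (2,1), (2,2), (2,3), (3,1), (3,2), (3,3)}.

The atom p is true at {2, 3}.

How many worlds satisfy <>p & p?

1: <>p is T, p is F. ✗
2: <>p is T, p is T. ✓
3: <>p is T, p is T. ✓
Satisfying worlds: {2, 3}.

2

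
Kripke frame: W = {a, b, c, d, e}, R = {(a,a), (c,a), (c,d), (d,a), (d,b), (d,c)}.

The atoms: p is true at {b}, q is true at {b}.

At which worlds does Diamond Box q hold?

a: successors {a}; Box q there: a:F. ✗
b: no successors, so Diamond Box q fails. ✗
c: successors {a, d}; Box q there: a:F, d:F. ✗
d: successors {a, b, c}; Box q there: a:F, b:T, c:F. ✓
e: no successors, so Diamond Box q fails. ✗

{d}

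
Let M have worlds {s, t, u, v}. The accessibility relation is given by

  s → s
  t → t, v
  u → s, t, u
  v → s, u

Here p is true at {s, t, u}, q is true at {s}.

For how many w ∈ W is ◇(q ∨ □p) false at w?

s: successors {s}; q ∨ □p there: s:T. ✓
t: successors {t, v}; q ∨ □p there: t:F, v:T. ✓
u: successors {s, t, u}; q ∨ □p there: s:T, t:F, u:T. ✓
v: successors {s, u}; q ∨ □p there: s:T, u:T. ✓
Satisfying worlds: {s, t, u, v}.
So ◇(q ∨ □p) fails at the other 0 worlds.

0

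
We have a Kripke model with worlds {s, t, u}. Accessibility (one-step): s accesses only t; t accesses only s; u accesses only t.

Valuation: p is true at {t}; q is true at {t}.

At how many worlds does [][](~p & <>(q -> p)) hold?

2

s: successors {t}; [](~p & <>(q -> p)) there: t:T. ✓
t: successors {s}; [](~p & <>(q -> p)) there: s:F. ✗
u: successors {t}; [](~p & <>(q -> p)) there: t:T. ✓
Satisfying worlds: {s, u}.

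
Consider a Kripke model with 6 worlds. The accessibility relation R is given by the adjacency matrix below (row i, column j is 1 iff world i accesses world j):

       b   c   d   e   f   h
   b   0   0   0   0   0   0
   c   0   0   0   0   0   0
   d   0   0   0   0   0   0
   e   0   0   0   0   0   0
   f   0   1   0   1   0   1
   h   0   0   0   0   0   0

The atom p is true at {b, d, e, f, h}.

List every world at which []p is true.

b: no successors, so []p holds vacuously. ✓
c: no successors, so []p holds vacuously. ✓
d: no successors, so []p holds vacuously. ✓
e: no successors, so []p holds vacuously. ✓
f: successors {c, e, h}; p there: c:F, e:T, h:T. ✗
h: no successors, so []p holds vacuously. ✓

{b, c, d, e, h}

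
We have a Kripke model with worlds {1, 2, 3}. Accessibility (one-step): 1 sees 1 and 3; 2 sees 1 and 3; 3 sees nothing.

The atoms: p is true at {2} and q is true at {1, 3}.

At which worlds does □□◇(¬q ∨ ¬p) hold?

{3}

1: successors {1, 3}; □◇(¬q ∨ ¬p) there: 1:F, 3:T. ✗
2: successors {1, 3}; □◇(¬q ∨ ¬p) there: 1:F, 3:T. ✗
3: no successors, so □□◇(¬q ∨ ¬p) holds vacuously. ✓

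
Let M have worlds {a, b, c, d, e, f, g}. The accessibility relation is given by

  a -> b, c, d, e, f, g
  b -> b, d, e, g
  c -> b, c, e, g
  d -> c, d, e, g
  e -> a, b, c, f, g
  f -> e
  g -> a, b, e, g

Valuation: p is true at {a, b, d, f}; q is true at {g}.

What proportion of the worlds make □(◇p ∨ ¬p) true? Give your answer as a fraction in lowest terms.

5/7

a: successors {b, c, d, e, f, g}; ◇p ∨ ¬p there: b:T, c:T, d:T, e:T, f:F, g:T. ✗
b: successors {b, d, e, g}; ◇p ∨ ¬p there: b:T, d:T, e:T, g:T. ✓
c: successors {b, c, e, g}; ◇p ∨ ¬p there: b:T, c:T, e:T, g:T. ✓
d: successors {c, d, e, g}; ◇p ∨ ¬p there: c:T, d:T, e:T, g:T. ✓
e: successors {a, b, c, f, g}; ◇p ∨ ¬p there: a:T, b:T, c:T, f:F, g:T. ✗
f: successors {e}; ◇p ∨ ¬p there: e:T. ✓
g: successors {a, b, e, g}; ◇p ∨ ¬p there: a:T, b:T, e:T, g:T. ✓
That's 5 of 7 worlds, so 5/7.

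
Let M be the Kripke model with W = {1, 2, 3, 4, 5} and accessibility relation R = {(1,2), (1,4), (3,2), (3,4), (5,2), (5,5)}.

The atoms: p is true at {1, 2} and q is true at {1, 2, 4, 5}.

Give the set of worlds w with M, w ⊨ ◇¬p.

1: successors {2, 4}; ¬p there: 2:F, 4:T. ✓
2: no successors, so ◇¬p fails. ✗
3: successors {2, 4}; ¬p there: 2:F, 4:T. ✓
4: no successors, so ◇¬p fails. ✗
5: successors {2, 5}; ¬p there: 2:F, 5:T. ✓

{1, 3, 5}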